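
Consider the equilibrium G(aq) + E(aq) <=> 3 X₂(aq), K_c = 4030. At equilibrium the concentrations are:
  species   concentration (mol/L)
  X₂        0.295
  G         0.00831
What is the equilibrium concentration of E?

At equilibrium, K_c = [X₂]³ / ([G]·[E]) = 4030.
(0.295)³ / ((0.00831)·([E])) = 4030
[E] = 7.67e-4 mol/L

[E] = 7.67e-4 mol/L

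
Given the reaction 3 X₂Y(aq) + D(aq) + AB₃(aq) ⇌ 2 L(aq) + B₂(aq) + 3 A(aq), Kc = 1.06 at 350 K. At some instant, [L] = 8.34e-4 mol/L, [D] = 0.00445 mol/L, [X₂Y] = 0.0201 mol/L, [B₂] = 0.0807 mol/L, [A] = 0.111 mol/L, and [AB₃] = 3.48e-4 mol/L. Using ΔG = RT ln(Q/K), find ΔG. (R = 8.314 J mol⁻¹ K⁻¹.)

ΔG = 5.09 kJ/mol

Qc = [L]²·[B₂]·[A]³ / ([X₂Y]³·[D]·[AB₃]) = (8.34e-4)²·(0.0807)·(0.111)³ / ((0.0201)³·(0.00445)·(3.48e-4)) = 6.10
ΔG = RT ln(Qc/Kc) = (8.314 J mol⁻¹ K⁻¹)(350 K) × ln(6.10/1.06)
   = (2.910 kJ/mol)(1.750) = 5.09 kJ/mol
ΔG > 0, so the forward reaction is non-spontaneous (proceeds in reverse).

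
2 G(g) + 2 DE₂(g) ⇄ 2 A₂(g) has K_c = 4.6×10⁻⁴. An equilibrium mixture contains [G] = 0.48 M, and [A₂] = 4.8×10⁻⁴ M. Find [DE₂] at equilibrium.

[DE₂] = 0.047 M

At equilibrium, K_c = [A₂]² / ([G]²·[DE₂]²) = 4.6×10⁻⁴.
(4.8×10⁻⁴)² / ((0.48)²·([DE₂])²) = 4.6×10⁻⁴
[DE₂]² = 0.00217 ⇒ [DE₂] = 0.047 M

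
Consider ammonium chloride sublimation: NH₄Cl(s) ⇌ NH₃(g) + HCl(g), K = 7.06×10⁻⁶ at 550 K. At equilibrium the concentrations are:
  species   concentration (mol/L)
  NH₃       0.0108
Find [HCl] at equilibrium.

(NH₄Cl is a pure solid — omitted from K.)
At equilibrium, K = [NH₃]·[HCl] = 7.06×10⁻⁶.
(0.0108)·([HCl]) = 7.06×10⁻⁶
[HCl] = 6.54×10⁻⁴ mol/L

[HCl] = 6.54×10⁻⁴ mol/L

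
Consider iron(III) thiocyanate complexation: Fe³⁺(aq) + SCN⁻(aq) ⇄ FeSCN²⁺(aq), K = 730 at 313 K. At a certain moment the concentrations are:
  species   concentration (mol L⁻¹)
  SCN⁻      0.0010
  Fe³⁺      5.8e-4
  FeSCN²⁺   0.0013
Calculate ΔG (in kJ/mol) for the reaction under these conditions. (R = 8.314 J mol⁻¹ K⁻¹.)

ΔG = 2.92 kJ/mol

Q = [FeSCN²⁺] / ([Fe³⁺]·[SCN⁻]) = (0.0013) / ((5.8e-4)·(0.0010)) = 2240
ΔG = RT ln(Q/K) = (8.314 J mol⁻¹ K⁻¹)(313 K) × ln(2240/730)
   = (2.602 kJ/mol)(1.121) = 2.92 kJ/mol
ΔG > 0, so the forward reaction is non-spontaneous (proceeds in reverse).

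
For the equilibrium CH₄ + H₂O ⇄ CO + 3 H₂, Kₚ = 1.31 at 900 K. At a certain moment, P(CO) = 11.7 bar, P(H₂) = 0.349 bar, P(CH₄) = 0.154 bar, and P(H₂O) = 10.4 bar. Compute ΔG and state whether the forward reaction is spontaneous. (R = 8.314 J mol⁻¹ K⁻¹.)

Qₚ = P(CO)·P(H₂)³ / (P(CH₄)·P(H₂O)) = (11.7)·(0.349)³ / ((0.154)·(10.4)) = 0.311
ΔG = RT ln(Qₚ/Kₚ) = (8.314 J mol⁻¹ K⁻¹)(900 K) × ln(0.311/1.31)
   = (7.483 kJ/mol)(-1.438) = -10.8 kJ/mol
ΔG < 0, so the forward reaction is spontaneous (proceeds forward).

ΔG = -10.8 kJ/mol; the forward reaction is spontaneous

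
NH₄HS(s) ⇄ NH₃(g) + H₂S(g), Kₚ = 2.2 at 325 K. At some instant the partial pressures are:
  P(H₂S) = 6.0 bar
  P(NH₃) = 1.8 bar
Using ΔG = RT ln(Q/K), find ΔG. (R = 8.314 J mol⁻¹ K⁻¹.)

ΔG = 4.30 kJ/mol

(NH₄HS is a pure solid — omitted from Qₚ.)
Qₚ = P(NH₃)·P(H₂S) = (1.8)·(6.0) = 10.8
ΔG = RT ln(Qₚ/Kₚ) = (8.314 J mol⁻¹ K⁻¹)(325 K) × ln(10.8/2.2)
   = (2.702 kJ/mol)(1.591) = 4.30 kJ/mol
ΔG > 0, so the forward reaction is non-spontaneous (proceeds in reverse).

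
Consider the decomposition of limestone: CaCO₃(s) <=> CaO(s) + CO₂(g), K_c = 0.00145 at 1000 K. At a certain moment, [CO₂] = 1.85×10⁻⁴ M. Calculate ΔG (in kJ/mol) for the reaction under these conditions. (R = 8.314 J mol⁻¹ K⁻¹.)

(CaCO₃, CaO are pure solids — omitted from Q_c.)
Q_c = [CO₂] = 1.85×10⁻⁴
ΔG = RT ln(Q_c/K_c) = (8.314 J mol⁻¹ K⁻¹)(1000 K) × ln(1.85×10⁻⁴/0.00145)
   = (8.314 kJ/mol)(-2.059) = -17.1 kJ/mol
ΔG < 0, so the forward reaction is spontaneous (proceeds forward).

ΔG = -17.1 kJ/mol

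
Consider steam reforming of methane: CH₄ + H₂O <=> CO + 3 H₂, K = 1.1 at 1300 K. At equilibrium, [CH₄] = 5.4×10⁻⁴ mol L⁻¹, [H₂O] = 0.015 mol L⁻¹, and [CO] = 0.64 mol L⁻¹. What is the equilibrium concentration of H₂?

[H₂] = 0.024 mol L⁻¹

At equilibrium, K = [CO]·[H₂]³ / ([CH₄]·[H₂O]) = 1.1.
(0.64)·([H₂])³ / ((5.4×10⁻⁴)·(0.015)) = 1.1
[H₂]³ = 1.39×10⁻⁵ ⇒ [H₂] = 0.024 mol L⁻¹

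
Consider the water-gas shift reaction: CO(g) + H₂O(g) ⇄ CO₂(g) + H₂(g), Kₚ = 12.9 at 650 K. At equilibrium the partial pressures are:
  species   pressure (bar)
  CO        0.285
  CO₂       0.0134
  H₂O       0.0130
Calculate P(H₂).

At equilibrium, Kₚ = P(CO₂)·P(H₂) / (P(CO)·P(H₂O)) = 12.9.
(0.0134)·(P(H₂)) / ((0.285)·(0.0130)) = 12.9
P(H₂) = 3.57 bar

P(H₂) = 3.57 bar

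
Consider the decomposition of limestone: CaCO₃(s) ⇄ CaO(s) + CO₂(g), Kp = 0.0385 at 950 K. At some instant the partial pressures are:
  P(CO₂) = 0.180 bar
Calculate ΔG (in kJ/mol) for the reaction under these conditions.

ΔG = 12.2 kJ/mol

(CaCO₃, CaO are pure solids — omitted from Qp.)
Qp = P(CO₂) = 0.180
ΔG = RT ln(Qp/Kp) = (8.314 J mol⁻¹ K⁻¹)(950 K) × ln(0.180/0.0385)
   = (7.898 kJ/mol)(1.542) = 12.2 kJ/mol
ΔG > 0, so the forward reaction is non-spontaneous (proceeds in reverse).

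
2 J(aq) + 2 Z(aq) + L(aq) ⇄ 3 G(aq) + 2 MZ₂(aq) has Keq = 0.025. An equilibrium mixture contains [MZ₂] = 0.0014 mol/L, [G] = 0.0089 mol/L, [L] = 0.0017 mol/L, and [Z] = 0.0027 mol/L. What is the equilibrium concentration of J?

At equilibrium, Keq = [G]³·[MZ₂]² / ([J]²·[Z]²·[L]) = 0.025.
(0.0089)³·(0.0014)² / (([J])²·(0.0027)²·(0.0017)) = 0.025
[J]² = 0.00446 ⇒ [J] = 0.067 mol/L

[J] = 0.067 mol/L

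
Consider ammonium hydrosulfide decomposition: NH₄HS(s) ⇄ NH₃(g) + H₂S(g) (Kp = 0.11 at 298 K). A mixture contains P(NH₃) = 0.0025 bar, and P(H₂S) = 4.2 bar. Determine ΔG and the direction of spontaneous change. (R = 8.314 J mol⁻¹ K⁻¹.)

ΔG = -5.82 kJ/mol; the forward reaction is spontaneous

(NH₄HS is a pure solid — omitted from Qp.)
Qp = P(NH₃)·P(H₂S) = (0.0025)·(4.2) = 0.0105
ΔG = RT ln(Qp/Kp) = (8.314 J mol⁻¹ K⁻¹)(298 K) × ln(0.0105/0.11)
   = (2.478 kJ/mol)(-2.349) = -5.82 kJ/mol
ΔG < 0, so the forward reaction is spontaneous (proceeds forward).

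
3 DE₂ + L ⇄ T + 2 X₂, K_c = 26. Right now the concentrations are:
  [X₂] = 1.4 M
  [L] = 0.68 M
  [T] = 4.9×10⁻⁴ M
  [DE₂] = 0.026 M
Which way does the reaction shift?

toward reactants

Q_c = [T]·[X₂]² / ([DE₂]³·[L]) = (4.9×10⁻⁴)·(1.4)² / ((0.026)³·(0.68)) = 80
Q_c = 80 > K_c = 26, so the reverse reaction proceeds.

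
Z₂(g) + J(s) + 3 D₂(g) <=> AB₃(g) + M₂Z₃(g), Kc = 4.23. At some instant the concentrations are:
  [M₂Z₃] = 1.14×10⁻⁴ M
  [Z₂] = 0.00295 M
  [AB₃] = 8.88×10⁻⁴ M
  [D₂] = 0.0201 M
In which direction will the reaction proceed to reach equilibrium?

no net change (already at equilibrium)

(J is a pure solid — omitted from Qc.)
Qc = [AB₃]·[M₂Z₃] / ([Z₂]·[D₂]³) = (8.88×10⁻⁴)·(1.14×10⁻⁴) / ((0.00295)·(0.0201)³) = 4.23
Qc = 4.23 = Kc, so the system is already at equilibrium.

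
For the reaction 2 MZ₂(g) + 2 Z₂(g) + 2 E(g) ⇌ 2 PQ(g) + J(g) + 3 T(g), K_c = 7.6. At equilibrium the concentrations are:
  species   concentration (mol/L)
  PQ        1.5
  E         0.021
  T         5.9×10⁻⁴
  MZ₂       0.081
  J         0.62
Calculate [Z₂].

[Z₂] = 0.0036 mol/L

At equilibrium, K_c = [PQ]²·[J]·[T]³ / ([MZ₂]²·[Z₂]²·[E]²) = 7.6.
(1.5)²·(0.62)·(5.9×10⁻⁴)³ / ((0.081)²·([Z₂])²·(0.021)²) = 7.6
[Z₂]² = 1.30×10⁻⁵ ⇒ [Z₂] = 0.0036 mol/L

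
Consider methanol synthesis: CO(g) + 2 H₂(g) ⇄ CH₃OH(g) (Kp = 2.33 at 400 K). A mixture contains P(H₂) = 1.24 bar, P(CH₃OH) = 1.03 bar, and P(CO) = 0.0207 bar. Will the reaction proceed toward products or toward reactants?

toward reactants

Qp = P(CH₃OH) / (P(CO)·P(H₂)²) = (1.03) / ((0.0207)·(1.24)²) = 32.4
Qp = 32.4 > Kp = 2.33, so the reverse reaction proceeds.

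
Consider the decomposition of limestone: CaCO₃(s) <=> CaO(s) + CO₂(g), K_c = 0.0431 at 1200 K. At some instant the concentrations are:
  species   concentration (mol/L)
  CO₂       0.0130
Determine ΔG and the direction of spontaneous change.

(CaCO₃, CaO are pure solids — omitted from Q_c.)
Q_c = [CO₂] = 0.0130
ΔG = RT ln(Q_c/K_c) = (8.314 J mol⁻¹ K⁻¹)(1200 K) × ln(0.0130/0.0431)
   = (9.977 kJ/mol)(-1.199) = -12.0 kJ/mol
ΔG < 0, so the forward reaction is spontaneous (proceeds forward).

ΔG = -12.0 kJ/mol; the forward reaction is spontaneous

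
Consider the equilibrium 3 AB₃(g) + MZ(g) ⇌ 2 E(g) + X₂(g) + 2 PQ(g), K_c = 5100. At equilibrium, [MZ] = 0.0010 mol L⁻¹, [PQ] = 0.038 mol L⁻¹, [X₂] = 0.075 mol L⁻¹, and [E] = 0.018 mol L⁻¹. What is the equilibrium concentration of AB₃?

At equilibrium, K_c = [E]²·[X₂]·[PQ]² / ([AB₃]³·[MZ]) = 5100.
(0.018)²·(0.075)·(0.038)² / (([AB₃])³·(0.0010)) = 5100
[AB₃]³ = 6.88×10⁻⁹ ⇒ [AB₃] = 0.0019 mol L⁻¹

[AB₃] = 0.0019 mol L⁻¹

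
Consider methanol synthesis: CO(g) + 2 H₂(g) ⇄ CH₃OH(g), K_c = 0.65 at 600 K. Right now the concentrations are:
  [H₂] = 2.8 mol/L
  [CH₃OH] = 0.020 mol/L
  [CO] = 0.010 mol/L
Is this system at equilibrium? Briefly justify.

Q_c = [CH₃OH] / ([CO]·[H₂]²) = (0.020) / ((0.010)·(2.8)²) = 0.26
Q_c = 0.26 < K_c = 0.65: net forward reaction.

no; Q < K, reaction proceeds forward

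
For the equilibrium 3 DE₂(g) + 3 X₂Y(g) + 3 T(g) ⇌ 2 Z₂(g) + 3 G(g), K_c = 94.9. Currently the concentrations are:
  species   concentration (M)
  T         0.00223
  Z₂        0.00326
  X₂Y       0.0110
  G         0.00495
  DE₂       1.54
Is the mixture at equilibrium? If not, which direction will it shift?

no; Q < K, reaction proceeds forward

Q_c = [Z₂]²·[G]³ / ([DE₂]³·[X₂Y]³·[T]³) = (0.00326)²·(0.00495)³ / ((1.54)³·(0.0110)³·(0.00223)³) = 23.9
Q_c = 23.9 < K_c = 94.9: net forward reaction.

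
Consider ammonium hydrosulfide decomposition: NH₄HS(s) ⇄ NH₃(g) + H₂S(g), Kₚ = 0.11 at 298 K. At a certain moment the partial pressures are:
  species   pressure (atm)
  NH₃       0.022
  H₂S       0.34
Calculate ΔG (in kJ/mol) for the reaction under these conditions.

ΔG = -6.66 kJ/mol

(NH₄HS is a pure solid — omitted from Qₚ.)
Qₚ = P(NH₃)·P(H₂S) = (0.022)·(0.34) = 0.00748
ΔG = RT ln(Qₚ/Kₚ) = (8.314 J mol⁻¹ K⁻¹)(298 K) × ln(0.00748/0.11)
   = (2.478 kJ/mol)(-2.688) = -6.66 kJ/mol
ΔG < 0, so the forward reaction is spontaneous (proceeds forward).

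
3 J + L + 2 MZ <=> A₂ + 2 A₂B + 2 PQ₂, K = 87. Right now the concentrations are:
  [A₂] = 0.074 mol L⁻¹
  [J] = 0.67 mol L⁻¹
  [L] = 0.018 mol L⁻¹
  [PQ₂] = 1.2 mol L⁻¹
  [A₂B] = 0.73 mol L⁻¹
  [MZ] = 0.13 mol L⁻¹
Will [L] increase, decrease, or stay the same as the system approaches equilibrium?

Q = [A₂]·[A₂B]²·[PQ₂]² / ([J]³·[L]·[MZ]²) = (0.074)·(0.73)²·(1.2)² / ((0.67)³·(0.018)·(0.13)²) = 620
Q = 620 > K = 87: net reverse reaction.
L is a reactant, so it increases.

increase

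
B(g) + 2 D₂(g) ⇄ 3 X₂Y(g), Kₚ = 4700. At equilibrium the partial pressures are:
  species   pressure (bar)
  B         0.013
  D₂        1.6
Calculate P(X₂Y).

P(X₂Y) = 5.4 bar

At equilibrium, Kₚ = P(X₂Y)³ / (P(B)·P(D₂)²) = 4700.
(P(X₂Y))³ / ((0.013)·(1.6)²) = 4700
P(X₂Y)³ = 156 ⇒ P(X₂Y) = 5.4 bar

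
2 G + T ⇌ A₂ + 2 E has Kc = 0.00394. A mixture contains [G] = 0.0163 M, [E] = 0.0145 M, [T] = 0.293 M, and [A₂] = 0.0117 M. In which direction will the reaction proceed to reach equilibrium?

in the reverse direction

Qc = [A₂]·[E]² / ([G]²·[T]) = (0.0117)·(0.0145)² / ((0.0163)²·(0.293)) = 0.0316
Qc = 0.0316 > Kc = 0.00394, so the reverse reaction proceeds.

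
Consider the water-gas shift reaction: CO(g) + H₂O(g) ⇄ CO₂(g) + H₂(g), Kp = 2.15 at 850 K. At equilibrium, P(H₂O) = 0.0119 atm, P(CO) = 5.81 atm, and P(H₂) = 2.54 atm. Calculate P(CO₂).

P(CO₂) = 0.0585 atm

At equilibrium, Kp = P(CO₂)·P(H₂) / (P(CO)·P(H₂O)) = 2.15.
(P(CO₂))·(2.54) / ((5.81)·(0.0119)) = 2.15
P(CO₂) = 0.0585 atm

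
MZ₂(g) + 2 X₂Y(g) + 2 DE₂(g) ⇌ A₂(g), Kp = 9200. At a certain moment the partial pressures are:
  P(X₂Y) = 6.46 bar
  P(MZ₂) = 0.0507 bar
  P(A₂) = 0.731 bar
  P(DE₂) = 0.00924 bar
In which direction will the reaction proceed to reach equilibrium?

Qp = P(A₂) / (P(MZ₂)·P(X₂Y)²·P(DE₂)²) = (0.731) / ((0.0507)·(6.46)²·(0.00924)²) = 4050
Qp = 4050 < Kp = 9200, so the forward reaction proceeds.

in the forward direction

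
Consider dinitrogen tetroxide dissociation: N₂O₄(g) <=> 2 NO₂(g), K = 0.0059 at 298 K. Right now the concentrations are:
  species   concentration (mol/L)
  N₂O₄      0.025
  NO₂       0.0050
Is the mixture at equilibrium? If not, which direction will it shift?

Q = [NO₂]² / [N₂O₄] = (0.0050)² / (0.025) = 0.0010
Q = 0.0010 < K = 0.0059: net forward reaction.

no; Q < K, reaction proceeds forward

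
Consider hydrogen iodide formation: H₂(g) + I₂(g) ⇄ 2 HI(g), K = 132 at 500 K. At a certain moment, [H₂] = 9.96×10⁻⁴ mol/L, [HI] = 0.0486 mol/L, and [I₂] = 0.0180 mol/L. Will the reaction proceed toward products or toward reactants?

Q = [HI]² / ([H₂]·[I₂]) = (0.0486)² / ((9.96×10⁻⁴)·(0.0180)) = 132
Q = 132 = K, so the system is already at equilibrium.

neither direction; the system is at equilibrium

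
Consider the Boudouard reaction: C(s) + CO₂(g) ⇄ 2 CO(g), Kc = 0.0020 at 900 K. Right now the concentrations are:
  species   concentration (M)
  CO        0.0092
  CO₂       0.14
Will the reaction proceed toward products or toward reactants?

to the right

(C is a pure solid — omitted from Qc.)
Qc = [CO]² / [CO₂] = (0.0092)² / (0.14) = 6.0e-4
Qc = 6.0e-4 < Kc = 0.0020, so the forward reaction proceeds.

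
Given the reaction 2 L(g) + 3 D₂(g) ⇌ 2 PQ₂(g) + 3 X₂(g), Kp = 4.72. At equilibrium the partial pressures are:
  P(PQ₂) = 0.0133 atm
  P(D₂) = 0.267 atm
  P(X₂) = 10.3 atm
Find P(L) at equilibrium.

P(L) = 1.47 atm

At equilibrium, Kp = P(PQ₂)²·P(X₂)³ / (P(L)²·P(D₂)³) = 4.72.
(0.0133)²·(10.3)³ / ((P(L))²·(0.267)³) = 4.72
P(L)² = 2.15 ⇒ P(L) = 1.47 atm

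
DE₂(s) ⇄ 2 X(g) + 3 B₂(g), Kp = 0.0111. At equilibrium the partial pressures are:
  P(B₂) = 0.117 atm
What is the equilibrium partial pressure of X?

P(X) = 2.63 atm

(DE₂ is a pure solid — omitted from Kp.)
At equilibrium, Kp = P(X)²·P(B₂)³ = 0.0111.
(P(X))²·(0.117)³ = 0.0111
P(X)² = 6.93 ⇒ P(X) = 2.63 atm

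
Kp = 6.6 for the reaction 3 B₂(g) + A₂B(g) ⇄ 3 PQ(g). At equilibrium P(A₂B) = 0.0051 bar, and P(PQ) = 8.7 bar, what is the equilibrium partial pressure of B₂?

P(B₂) = 27 bar

At equilibrium, Kp = P(PQ)³ / (P(B₂)³·P(A₂B)) = 6.6.
(8.7)³ / ((P(B₂))³·(0.0051)) = 6.6
P(B₂)³ = 19600 ⇒ P(B₂) = 27 bar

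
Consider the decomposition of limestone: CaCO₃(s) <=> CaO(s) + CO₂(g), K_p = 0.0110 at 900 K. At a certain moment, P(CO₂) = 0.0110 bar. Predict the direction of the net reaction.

(CaCO₃, CaO are pure solids — omitted from Q_p.)
Q_p = P(CO₂) = 0.0110
Q_p = 0.0110 = K_p, so the system is already at equilibrium.

neither direction; the system is at equilibrium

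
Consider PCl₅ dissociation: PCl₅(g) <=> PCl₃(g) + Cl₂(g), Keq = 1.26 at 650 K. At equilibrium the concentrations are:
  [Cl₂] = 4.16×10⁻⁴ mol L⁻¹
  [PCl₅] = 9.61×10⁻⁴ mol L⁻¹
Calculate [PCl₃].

At equilibrium, Keq = [PCl₃]·[Cl₂] / [PCl₅] = 1.26.
([PCl₃])·(4.16×10⁻⁴) / (9.61×10⁻⁴) = 1.26
[PCl₃] = 2.91 mol L⁻¹

[PCl₃] = 2.91 mol L⁻¹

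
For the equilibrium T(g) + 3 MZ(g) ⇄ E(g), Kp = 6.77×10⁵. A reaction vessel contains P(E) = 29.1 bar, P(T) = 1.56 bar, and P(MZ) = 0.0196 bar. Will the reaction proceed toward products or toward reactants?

Qp = P(E) / (P(T)·P(MZ)³) = (29.1) / ((1.56)·(0.0196)³) = 2.48×10⁶
Qp = 2.48×10⁶ > Kp = 6.77×10⁵, so the reverse reaction proceeds.

to the left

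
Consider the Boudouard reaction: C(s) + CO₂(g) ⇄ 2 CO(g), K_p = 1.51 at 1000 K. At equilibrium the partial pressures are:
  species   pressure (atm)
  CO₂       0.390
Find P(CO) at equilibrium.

(C is a pure solid — omitted from K_p.)
At equilibrium, K_p = P(CO)² / P(CO₂) = 1.51.
(P(CO))² / (0.390) = 1.51
P(CO)² = 0.589 ⇒ P(CO) = 0.767 atm

P(CO) = 0.767 atm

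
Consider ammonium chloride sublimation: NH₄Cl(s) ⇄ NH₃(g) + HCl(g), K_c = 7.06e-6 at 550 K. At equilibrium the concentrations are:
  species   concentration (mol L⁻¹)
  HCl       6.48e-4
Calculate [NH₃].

(NH₄Cl is a pure solid — omitted from K_c.)
At equilibrium, K_c = [NH₃]·[HCl] = 7.06e-6.
([NH₃])·(6.48e-4) = 7.06e-6
[NH₃] = 0.0109 mol L⁻¹

[NH₃] = 0.0109 mol L⁻¹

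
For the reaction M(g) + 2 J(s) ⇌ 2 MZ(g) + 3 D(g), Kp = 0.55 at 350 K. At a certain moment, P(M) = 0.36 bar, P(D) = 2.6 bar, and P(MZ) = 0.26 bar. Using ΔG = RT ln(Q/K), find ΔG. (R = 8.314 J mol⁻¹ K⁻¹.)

(J is a pure solid — omitted from Qp.)
Qp = P(MZ)²·P(D)³ / P(M) = (0.26)²·(2.6)³ / (0.36) = 3.30
ΔG = RT ln(Qp/Kp) = (8.314 J mol⁻¹ K⁻¹)(350 K) × ln(3.30/0.55)
   = (2.910 kJ/mol)(1.792) = 5.21 kJ/mol
ΔG > 0, so the forward reaction is non-spontaneous (proceeds in reverse).

ΔG = 5.21 kJ/mol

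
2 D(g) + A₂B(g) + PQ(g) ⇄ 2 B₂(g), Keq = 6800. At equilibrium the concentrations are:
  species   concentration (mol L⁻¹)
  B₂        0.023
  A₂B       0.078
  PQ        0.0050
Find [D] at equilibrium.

At equilibrium, Keq = [B₂]² / ([D]²·[A₂B]·[PQ]) = 6800.
(0.023)² / (([D])²·(0.078)·(0.0050)) = 6800
[D]² = 1.99×10⁻⁴ ⇒ [D] = 0.014 mol L⁻¹

[D] = 0.014 mol L⁻¹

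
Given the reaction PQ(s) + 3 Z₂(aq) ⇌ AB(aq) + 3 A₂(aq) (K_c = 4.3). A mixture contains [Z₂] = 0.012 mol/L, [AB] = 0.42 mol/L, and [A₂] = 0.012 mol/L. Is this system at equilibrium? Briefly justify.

(PQ is a pure solid — omitted from Q_c.)
Q_c = [AB]·[A₂]³ / [Z₂]³ = (0.42)·(0.012)³ / (0.012)³ = 0.42
Q_c = 0.42 < K_c = 4.3: net forward reaction.

no; Q < K, reaction proceeds forward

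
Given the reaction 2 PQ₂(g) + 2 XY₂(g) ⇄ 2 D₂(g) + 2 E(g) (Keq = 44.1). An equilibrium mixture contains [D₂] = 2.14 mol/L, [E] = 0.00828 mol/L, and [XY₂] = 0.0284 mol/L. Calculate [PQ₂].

[PQ₂] = 0.0940 mol/L

At equilibrium, Keq = [D₂]²·[E]² / ([PQ₂]²·[XY₂]²) = 44.1.
(2.14)²·(0.00828)² / (([PQ₂])²·(0.0284)²) = 44.1
[PQ₂]² = 0.00883 ⇒ [PQ₂] = 0.0940 mol/L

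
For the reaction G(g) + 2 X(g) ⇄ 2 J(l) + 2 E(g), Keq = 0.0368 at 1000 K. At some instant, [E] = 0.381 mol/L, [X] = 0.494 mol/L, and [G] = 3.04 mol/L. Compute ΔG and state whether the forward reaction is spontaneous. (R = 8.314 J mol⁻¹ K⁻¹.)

ΔG = 13.9 kJ/mol; the forward reaction is non-spontaneous

(J is a pure liquid — omitted from Q.)
Q = [E]² / ([G]·[X]²) = (0.381)² / ((3.04)·(0.494)²) = 0.196
ΔG = RT ln(Q/Keq) = (8.314 J mol⁻¹ K⁻¹)(1000 K) × ln(0.196/0.0368)
   = (8.314 kJ/mol)(1.673) = 13.9 kJ/mol
ΔG > 0, so the forward reaction is non-spontaneous (proceeds in reverse).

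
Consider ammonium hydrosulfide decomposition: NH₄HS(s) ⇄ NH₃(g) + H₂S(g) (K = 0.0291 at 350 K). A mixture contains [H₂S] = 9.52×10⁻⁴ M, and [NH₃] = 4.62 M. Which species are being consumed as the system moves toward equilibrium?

(NH₄HS is a pure solid — omitted from Q.)
Q = [NH₃]·[H₂S] = (4.62)·(9.52×10⁻⁴) = 0.00440
Q = 0.00440 < K = 0.0291: net forward reaction.

NH₄HS (reactants)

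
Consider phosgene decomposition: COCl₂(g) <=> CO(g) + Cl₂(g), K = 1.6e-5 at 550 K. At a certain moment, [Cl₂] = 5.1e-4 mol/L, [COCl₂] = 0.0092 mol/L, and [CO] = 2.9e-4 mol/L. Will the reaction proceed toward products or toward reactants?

neither direction; the system is at equilibrium

Q = [CO]·[Cl₂] / [COCl₂] = (2.9e-4)·(5.1e-4) / (0.0092) = 1.6e-5
Q = 1.6e-5 = K, so the system is already at equilibrium.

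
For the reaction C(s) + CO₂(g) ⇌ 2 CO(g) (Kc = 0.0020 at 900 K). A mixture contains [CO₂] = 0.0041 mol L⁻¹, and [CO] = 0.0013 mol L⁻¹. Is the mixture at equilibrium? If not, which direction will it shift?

no; Q < K, reaction proceeds forward

(C is a pure solid — omitted from Qc.)
Qc = [CO]² / [CO₂] = (0.0013)² / (0.0041) = 4.1×10⁻⁴
Qc = 4.1×10⁻⁴ < Kc = 0.0020: net forward reaction.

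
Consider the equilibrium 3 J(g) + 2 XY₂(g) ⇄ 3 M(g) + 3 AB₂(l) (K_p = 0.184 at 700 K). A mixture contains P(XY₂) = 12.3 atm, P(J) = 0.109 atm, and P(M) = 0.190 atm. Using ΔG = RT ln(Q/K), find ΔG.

ΔG = -9.66 kJ/mol

(AB₂ is a pure liquid — omitted from Q_p.)
Q_p = P(M)³ / (P(J)³·P(XY₂)²) = (0.190)³ / ((0.109)³·(12.3)²) = 0.0350
ΔG = RT ln(Q_p/K_p) = (8.314 J mol⁻¹ K⁻¹)(700 K) × ln(0.0350/0.184)
   = (5.820 kJ/mol)(-1.660) = -9.66 kJ/mol
ΔG < 0, so the forward reaction is spontaneous (proceeds forward).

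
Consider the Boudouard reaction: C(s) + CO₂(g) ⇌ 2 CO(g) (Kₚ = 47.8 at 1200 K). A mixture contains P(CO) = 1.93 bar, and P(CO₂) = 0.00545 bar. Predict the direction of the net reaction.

in the reverse direction

(C is a pure solid — omitted from Qₚ.)
Qₚ = P(CO)² / P(CO₂) = (1.93)² / (0.00545) = 683
Qₚ = 683 > Kₚ = 47.8, so the reverse reaction proceeds.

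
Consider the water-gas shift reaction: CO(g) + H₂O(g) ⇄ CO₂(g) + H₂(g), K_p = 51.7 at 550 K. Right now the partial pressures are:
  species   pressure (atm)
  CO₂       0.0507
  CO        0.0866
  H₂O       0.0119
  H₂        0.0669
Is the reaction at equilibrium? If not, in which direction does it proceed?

Q_p = P(CO₂)·P(H₂) / (P(CO)·P(H₂O)) = (0.0507)·(0.0669) / ((0.0866)·(0.0119)) = 3.29
Q_p = 3.29 < K_p = 51.7, so the forward reaction proceeds.

toward products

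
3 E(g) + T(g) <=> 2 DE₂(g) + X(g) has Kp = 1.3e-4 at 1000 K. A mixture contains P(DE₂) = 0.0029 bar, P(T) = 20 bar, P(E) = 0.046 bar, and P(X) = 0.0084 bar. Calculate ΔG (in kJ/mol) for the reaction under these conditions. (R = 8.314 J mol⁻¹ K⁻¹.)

ΔG = -10.6 kJ/mol

Qp = P(DE₂)²·P(X) / (P(E)³·P(T)) = (0.0029)²·(0.0084) / ((0.046)³·(20)) = 3.63e-5
ΔG = RT ln(Qp/Kp) = (8.314 J mol⁻¹ K⁻¹)(1000 K) × ln(3.63e-5/1.3e-4)
   = (8.314 kJ/mol)(-1.276) = -10.6 kJ/mol
ΔG < 0, so the forward reaction is spontaneous (proceeds forward).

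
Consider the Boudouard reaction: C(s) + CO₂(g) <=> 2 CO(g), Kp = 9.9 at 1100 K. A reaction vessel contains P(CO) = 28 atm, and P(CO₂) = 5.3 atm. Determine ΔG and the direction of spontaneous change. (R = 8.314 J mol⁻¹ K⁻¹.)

ΔG = 24.7 kJ/mol; the forward reaction is non-spontaneous

(C is a pure solid — omitted from Qp.)
Qp = P(CO)² / P(CO₂) = (28)² / (5.3) = 148
ΔG = RT ln(Qp/Kp) = (8.314 J mol⁻¹ K⁻¹)(1100 K) × ln(148/9.9)
   = (9.145 kJ/mol)(2.705) = 24.7 kJ/mol
ΔG > 0, so the forward reaction is non-spontaneous (proceeds in reverse).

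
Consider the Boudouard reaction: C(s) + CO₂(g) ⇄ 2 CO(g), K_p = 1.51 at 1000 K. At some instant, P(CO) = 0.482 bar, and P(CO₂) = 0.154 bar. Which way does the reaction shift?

(C is a pure solid — omitted from Q_p.)
Q_p = P(CO)² / P(CO₂) = (0.482)² / (0.154) = 1.51
Q_p = 1.51 = K_p, so the system is already at equilibrium.

at equilibrium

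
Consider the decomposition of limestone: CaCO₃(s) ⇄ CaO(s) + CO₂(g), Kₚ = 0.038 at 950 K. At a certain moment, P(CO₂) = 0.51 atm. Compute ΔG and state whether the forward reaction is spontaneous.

(CaCO₃, CaO are pure solids — omitted from Qₚ.)
Qₚ = P(CO₂) = 0.510
ΔG = RT ln(Qₚ/Kₚ) = (8.314 J mol⁻¹ K⁻¹)(950 K) × ln(0.510/0.038)
   = (7.898 kJ/mol)(2.597) = 20.5 kJ/mol
ΔG > 0, so the forward reaction is non-spontaneous (proceeds in reverse).

ΔG = 20.5 kJ/mol; the forward reaction is non-spontaneous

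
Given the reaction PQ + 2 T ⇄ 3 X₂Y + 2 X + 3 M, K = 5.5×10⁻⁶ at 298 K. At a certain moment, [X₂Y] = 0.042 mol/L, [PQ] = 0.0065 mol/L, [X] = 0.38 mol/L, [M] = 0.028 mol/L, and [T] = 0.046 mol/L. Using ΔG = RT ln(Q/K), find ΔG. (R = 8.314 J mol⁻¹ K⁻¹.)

Q = [X₂Y]³·[X]²·[M]³ / ([PQ]·[T]²) = (0.042)³·(0.38)²·(0.028)³ / ((0.0065)·(0.046)²) = 1.71×10⁻⁵
ΔG = RT ln(Q/K) = (8.314 J mol⁻¹ K⁻¹)(298 K) × ln(1.71×10⁻⁵/5.5×10⁻⁶)
   = (2.478 kJ/mol)(1.134) = 2.81 kJ/mol
ΔG > 0, so the forward reaction is non-spontaneous (proceeds in reverse).

ΔG = 2.81 kJ/mol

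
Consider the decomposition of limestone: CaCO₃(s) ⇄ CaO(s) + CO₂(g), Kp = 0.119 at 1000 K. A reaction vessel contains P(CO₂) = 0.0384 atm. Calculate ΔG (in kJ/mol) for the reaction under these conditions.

(CaCO₃, CaO are pure solids — omitted from Qp.)
Qp = P(CO₂) = 0.0384
ΔG = RT ln(Qp/Kp) = (8.314 J mol⁻¹ K⁻¹)(1000 K) × ln(0.0384/0.119)
   = (8.314 kJ/mol)(-1.131) = -9.40 kJ/mol
ΔG < 0, so the forward reaction is spontaneous (proceeds forward).

ΔG = -9.40 kJ/mol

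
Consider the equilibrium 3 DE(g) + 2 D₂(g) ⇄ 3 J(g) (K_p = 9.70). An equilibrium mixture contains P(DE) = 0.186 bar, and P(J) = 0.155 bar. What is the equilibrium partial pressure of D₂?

P(D₂) = 0.244 bar

At equilibrium, K_p = P(J)³ / (P(DE)³·P(D₂)²) = 9.70.
(0.155)³ / ((0.186)³·(P(D₂))²) = 9.70
P(D₂)² = 0.0597 ⇒ P(D₂) = 0.244 bar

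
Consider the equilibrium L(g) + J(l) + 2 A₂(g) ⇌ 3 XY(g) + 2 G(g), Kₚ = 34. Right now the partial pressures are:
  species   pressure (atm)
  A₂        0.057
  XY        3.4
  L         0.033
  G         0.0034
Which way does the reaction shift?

forward (toward products)

(J is a pure liquid — omitted from Qₚ.)
Qₚ = P(XY)³·P(G)² / (P(L)·P(A₂)²) = (3.4)³·(0.0034)² / ((0.033)·(0.057)²) = 4.2
Qₚ = 4.2 < Kₚ = 34, so the forward reaction proceeds.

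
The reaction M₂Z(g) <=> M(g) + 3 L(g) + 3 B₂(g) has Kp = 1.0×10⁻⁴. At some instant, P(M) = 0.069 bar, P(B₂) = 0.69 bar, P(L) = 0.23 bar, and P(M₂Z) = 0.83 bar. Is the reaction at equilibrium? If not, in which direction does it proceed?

to the left

Qp = P(M)·P(L)³·P(B₂)³ / P(M₂Z) = (0.069)·(0.23)³·(0.69)³ / (0.83) = 3.3×10⁻⁴
Qp = 3.3×10⁻⁴ > Kp = 1.0×10⁻⁴, so the reverse reaction proceeds.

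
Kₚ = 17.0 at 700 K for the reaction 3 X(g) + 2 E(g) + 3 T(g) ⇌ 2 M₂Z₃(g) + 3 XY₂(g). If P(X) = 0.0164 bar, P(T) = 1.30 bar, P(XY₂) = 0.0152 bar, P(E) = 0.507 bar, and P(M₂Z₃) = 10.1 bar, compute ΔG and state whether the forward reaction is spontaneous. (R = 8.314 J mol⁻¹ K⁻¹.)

ΔG = 12.4 kJ/mol; the forward reaction is non-spontaneous

Qₚ = P(M₂Z₃)²·P(XY₂)³ / (P(X)³·P(E)²·P(T)³) = (10.1)²·(0.0152)³ / ((0.0164)³·(0.507)²·(1.30)³) = 144
ΔG = RT ln(Qₚ/Kₚ) = (8.314 J mol⁻¹ K⁻¹)(700 K) × ln(144/17.0)
   = (5.820 kJ/mol)(2.137) = 12.4 kJ/mol
ΔG > 0, so the forward reaction is non-spontaneous (proceeds in reverse).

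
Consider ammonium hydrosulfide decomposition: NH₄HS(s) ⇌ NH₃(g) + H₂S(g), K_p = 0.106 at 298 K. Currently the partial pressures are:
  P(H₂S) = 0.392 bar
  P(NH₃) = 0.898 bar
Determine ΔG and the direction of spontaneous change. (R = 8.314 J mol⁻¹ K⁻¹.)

ΔG = 2.97 kJ/mol; the forward reaction is non-spontaneous

(NH₄HS is a pure solid — omitted from Q_p.)
Q_p = P(NH₃)·P(H₂S) = (0.898)·(0.392) = 0.352
ΔG = RT ln(Q_p/K_p) = (8.314 J mol⁻¹ K⁻¹)(298 K) × ln(0.352/0.106)
   = (2.478 kJ/mol)(1.200) = 2.97 kJ/mol
ΔG > 0, so the forward reaction is non-spontaneous (proceeds in reverse).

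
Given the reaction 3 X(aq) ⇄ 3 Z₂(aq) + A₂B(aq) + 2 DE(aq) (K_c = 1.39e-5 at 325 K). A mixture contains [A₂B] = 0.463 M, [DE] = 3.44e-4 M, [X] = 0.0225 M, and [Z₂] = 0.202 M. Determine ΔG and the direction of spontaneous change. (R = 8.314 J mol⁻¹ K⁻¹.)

ΔG = 2.83 kJ/mol; the forward reaction is non-spontaneous

Q_c = [Z₂]³·[A₂B]·[DE]² / [X]³ = (0.202)³·(0.463)·(3.44e-4)² / (0.0225)³ = 3.96e-5
ΔG = RT ln(Q_c/K_c) = (8.314 J mol⁻¹ K⁻¹)(325 K) × ln(3.96e-5/1.39e-5)
   = (2.702 kJ/mol)(1.047) = 2.83 kJ/mol
ΔG > 0, so the forward reaction is non-spontaneous (proceeds in reverse).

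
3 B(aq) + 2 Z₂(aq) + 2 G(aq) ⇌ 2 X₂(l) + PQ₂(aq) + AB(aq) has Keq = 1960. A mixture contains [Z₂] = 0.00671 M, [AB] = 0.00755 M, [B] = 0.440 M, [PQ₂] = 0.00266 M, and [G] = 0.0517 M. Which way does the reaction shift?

(X₂ is a pure liquid — omitted from Q.)
Q = [PQ₂]·[AB] / ([B]³·[Z₂]²·[G]²) = (0.00266)·(0.00755) / ((0.440)³·(0.00671)²·(0.0517)²) = 1960
Q = 1960 = Keq, so the system is already at equilibrium.

at equilibrium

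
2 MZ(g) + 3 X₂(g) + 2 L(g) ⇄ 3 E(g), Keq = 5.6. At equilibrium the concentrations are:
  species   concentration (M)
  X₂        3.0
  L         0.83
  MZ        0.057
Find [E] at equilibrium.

At equilibrium, Keq = [E]³ / ([MZ]²·[X₂]³·[L]²) = 5.6.
([E])³ / ((0.057)²·(3.0)³·(0.83)²) = 5.6
[E]³ = 0.338 ⇒ [E] = 0.70 M

[E] = 0.70 M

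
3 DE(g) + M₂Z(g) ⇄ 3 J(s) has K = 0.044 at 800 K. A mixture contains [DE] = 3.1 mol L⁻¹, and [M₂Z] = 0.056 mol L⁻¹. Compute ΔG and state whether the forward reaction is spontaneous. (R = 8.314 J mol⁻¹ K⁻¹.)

ΔG = 17.4 kJ/mol; the forward reaction is non-spontaneous

(J is a pure solid — omitted from Q.)
Q = 1 / ([DE]³·[M₂Z]) = 1 / ((3.1)³·(0.056)) = 0.599
ΔG = RT ln(Q/K) = (8.314 J mol⁻¹ K⁻¹)(800 K) × ln(0.599/0.044)
   = (6.651 kJ/mol)(2.611) = 17.4 kJ/mol
ΔG > 0, so the forward reaction is non-spontaneous (proceeds in reverse).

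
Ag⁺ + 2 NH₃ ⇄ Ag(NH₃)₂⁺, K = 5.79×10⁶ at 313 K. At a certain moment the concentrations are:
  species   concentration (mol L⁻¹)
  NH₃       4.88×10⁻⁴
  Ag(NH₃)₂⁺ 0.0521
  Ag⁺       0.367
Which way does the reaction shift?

forward (toward products)

Q = [Ag(NH₃)₂⁺] / ([Ag⁺]·[NH₃]²) = (0.0521) / ((0.367)·(4.88×10⁻⁴)²) = 5.96×10⁵
Q = 5.96×10⁵ < K = 5.79×10⁶, so the forward reaction proceeds.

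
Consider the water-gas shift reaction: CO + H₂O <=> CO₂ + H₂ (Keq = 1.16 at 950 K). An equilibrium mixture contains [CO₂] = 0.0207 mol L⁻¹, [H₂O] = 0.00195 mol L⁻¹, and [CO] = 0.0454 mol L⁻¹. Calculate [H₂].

At equilibrium, Keq = [CO₂]·[H₂] / ([CO]·[H₂O]) = 1.16.
(0.0207)·([H₂]) / ((0.0454)·(0.00195)) = 1.16
[H₂] = 0.00496 mol L⁻¹

[H₂] = 0.00496 mol L⁻¹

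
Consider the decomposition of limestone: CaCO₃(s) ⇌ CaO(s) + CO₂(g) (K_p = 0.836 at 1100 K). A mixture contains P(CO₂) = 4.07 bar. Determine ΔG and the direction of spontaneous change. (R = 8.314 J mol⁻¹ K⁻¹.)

ΔG = 14.5 kJ/mol; the forward reaction is non-spontaneous

(CaCO₃, CaO are pure solids — omitted from Q_p.)
Q_p = P(CO₂) = 4.07
ΔG = RT ln(Q_p/K_p) = (8.314 J mol⁻¹ K⁻¹)(1100 K) × ln(4.07/0.836)
   = (9.145 kJ/mol)(1.583) = 14.5 kJ/mol
ΔG > 0, so the forward reaction is non-spontaneous (proceeds in reverse).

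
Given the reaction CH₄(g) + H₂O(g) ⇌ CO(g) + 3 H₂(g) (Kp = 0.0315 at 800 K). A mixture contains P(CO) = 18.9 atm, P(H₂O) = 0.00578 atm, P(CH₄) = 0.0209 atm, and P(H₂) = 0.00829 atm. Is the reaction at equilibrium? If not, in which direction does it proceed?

Qp = P(CO)·P(H₂)³ / (P(CH₄)·P(H₂O)) = (18.9)·(0.00829)³ / ((0.0209)·(0.00578)) = 0.0891
Qp = 0.0891 > Kp = 0.0315, so the reverse reaction proceeds.

reverse (toward reactants)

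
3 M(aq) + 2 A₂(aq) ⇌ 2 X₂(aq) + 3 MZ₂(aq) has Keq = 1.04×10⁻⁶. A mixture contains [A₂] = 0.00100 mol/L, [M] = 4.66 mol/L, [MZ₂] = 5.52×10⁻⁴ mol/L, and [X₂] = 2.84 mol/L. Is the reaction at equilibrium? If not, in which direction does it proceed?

Q = [X₂]²·[MZ₂]³ / ([M]³·[A₂]²) = (2.84)²·(5.52×10⁻⁴)³ / ((4.66)³·(0.00100)²) = 1.34×10⁻⁵
Q = 1.34×10⁻⁵ > Keq = 1.04×10⁻⁶, so the reverse reaction proceeds.

reverse (toward reactants)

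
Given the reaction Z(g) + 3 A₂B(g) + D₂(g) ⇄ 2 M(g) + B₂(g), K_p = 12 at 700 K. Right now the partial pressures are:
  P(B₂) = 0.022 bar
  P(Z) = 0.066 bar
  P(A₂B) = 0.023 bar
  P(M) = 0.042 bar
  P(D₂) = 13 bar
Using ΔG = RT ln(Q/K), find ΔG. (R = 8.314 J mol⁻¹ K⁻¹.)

ΔG = -6.82 kJ/mol

Q_p = P(M)²·P(B₂) / (P(Z)·P(A₂B)³·P(D₂)) = (0.042)²·(0.022) / ((0.066)·(0.023)³·(13)) = 3.72
ΔG = RT ln(Q_p/K_p) = (8.314 J mol⁻¹ K⁻¹)(700 K) × ln(3.72/12)
   = (5.820 kJ/mol)(-1.171) = -6.82 kJ/mol
ΔG < 0, so the forward reaction is spontaneous (proceeds forward).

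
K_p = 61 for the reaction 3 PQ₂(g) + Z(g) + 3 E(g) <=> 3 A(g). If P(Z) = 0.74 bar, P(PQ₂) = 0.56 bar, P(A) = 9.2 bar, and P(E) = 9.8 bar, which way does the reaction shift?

to the right

Q_p = P(A)³ / (P(PQ₂)³·P(Z)·P(E)³) = (9.2)³ / ((0.56)³·(0.74)·(9.8)³) = 6.4
Q_p = 6.4 < K_p = 61, so the forward reaction proceeds.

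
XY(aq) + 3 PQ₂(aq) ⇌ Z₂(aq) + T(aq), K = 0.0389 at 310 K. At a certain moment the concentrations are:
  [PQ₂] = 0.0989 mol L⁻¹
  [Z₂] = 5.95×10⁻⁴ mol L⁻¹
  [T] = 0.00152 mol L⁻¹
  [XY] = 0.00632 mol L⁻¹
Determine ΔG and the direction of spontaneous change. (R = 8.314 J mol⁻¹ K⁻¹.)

ΔG = 3.44 kJ/mol; the forward reaction is non-spontaneous

Q = [Z₂]·[T] / ([XY]·[PQ₂]³) = (5.95×10⁻⁴)·(0.00152) / ((0.00632)·(0.0989)³) = 0.148
ΔG = RT ln(Q/K) = (8.314 J mol⁻¹ K⁻¹)(310 K) × ln(0.148/0.0389)
   = (2.577 kJ/mol)(1.336) = 3.44 kJ/mol
ΔG > 0, so the forward reaction is non-spontaneous (proceeds in reverse).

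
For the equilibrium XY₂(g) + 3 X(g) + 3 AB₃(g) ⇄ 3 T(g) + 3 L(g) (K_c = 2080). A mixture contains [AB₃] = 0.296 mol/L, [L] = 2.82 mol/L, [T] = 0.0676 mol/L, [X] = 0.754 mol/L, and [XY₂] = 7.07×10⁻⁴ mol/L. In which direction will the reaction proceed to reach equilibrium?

toward products

Q_c = [T]³·[L]³ / ([XY₂]·[X]³·[AB₃]³) = (0.0676)³·(2.82)³ / ((7.07×10⁻⁴)·(0.754)³·(0.296)³) = 881
Q_c = 881 < K_c = 2080, so the forward reaction proceeds.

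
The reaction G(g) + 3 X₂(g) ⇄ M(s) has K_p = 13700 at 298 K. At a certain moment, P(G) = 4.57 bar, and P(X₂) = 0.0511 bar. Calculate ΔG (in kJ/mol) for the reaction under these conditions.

(M is a pure solid — omitted from Q_p.)
Q_p = 1 / (P(G)·P(X₂)³) = 1 / ((4.57)·(0.0511)³) = 1640
ΔG = RT ln(Q_p/K_p) = (8.314 J mol⁻¹ K⁻¹)(298 K) × ln(1640/13700)
   = (2.478 kJ/mol)(-2.123) = -5.26 kJ/mol
ΔG < 0, so the forward reaction is spontaneous (proceeds forward).

ΔG = -5.26 kJ/mol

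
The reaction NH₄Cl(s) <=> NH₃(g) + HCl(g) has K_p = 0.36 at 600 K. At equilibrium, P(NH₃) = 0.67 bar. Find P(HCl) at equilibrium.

P(HCl) = 0.54 bar

(NH₄Cl is a pure solid — omitted from K_p.)
At equilibrium, K_p = P(NH₃)·P(HCl) = 0.36.
(0.67)·(P(HCl)) = 0.36
P(HCl) = 0.537 = 0.54 bar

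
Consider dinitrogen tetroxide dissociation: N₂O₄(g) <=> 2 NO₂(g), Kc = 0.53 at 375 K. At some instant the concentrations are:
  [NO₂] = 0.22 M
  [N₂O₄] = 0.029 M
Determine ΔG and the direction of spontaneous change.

ΔG = 3.58 kJ/mol; the forward reaction is non-spontaneous

Qc = [NO₂]² / [N₂O₄] = (0.22)² / (0.029) = 1.67
ΔG = RT ln(Qc/Kc) = (8.314 J mol⁻¹ K⁻¹)(375 K) × ln(1.67/0.53)
   = (3.118 kJ/mol)(1.148) = 3.58 kJ/mol
ΔG > 0, so the forward reaction is non-spontaneous (proceeds in reverse).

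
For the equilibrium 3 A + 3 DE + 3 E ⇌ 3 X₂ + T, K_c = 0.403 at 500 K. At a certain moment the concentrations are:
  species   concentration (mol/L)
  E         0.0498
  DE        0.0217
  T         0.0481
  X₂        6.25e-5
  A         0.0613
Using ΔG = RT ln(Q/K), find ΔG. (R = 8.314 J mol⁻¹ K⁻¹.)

Q_c = [X₂]³·[T] / ([A]³·[DE]³·[E]³) = (6.25e-5)³·(0.0481) / ((0.0613)³·(0.0217)³·(0.0498)³) = 0.0404
ΔG = RT ln(Q_c/K_c) = (8.314 J mol⁻¹ K⁻¹)(500 K) × ln(0.0404/0.403)
   = (4.157 kJ/mol)(-2.300) = -9.56 kJ/mol
ΔG < 0, so the forward reaction is spontaneous (proceeds forward).

ΔG = -9.56 kJ/mol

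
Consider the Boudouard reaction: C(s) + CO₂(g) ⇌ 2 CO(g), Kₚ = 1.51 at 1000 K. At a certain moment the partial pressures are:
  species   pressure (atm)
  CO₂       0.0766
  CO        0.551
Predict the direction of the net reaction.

(C is a pure solid — omitted from Qₚ.)
Qₚ = P(CO)² / P(CO₂) = (0.551)² / (0.0766) = 3.96
Qₚ = 3.96 > Kₚ = 1.51, so the reverse reaction proceeds.

to the left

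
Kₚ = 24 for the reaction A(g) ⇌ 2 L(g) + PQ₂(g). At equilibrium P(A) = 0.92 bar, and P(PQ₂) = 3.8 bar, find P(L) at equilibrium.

At equilibrium, Kₚ = P(L)²·P(PQ₂) / P(A) = 24.
(P(L))²·(3.8) / (0.92) = 24
P(L)² = 5.81 ⇒ P(L) = 2.4 bar

P(L) = 2.4 bar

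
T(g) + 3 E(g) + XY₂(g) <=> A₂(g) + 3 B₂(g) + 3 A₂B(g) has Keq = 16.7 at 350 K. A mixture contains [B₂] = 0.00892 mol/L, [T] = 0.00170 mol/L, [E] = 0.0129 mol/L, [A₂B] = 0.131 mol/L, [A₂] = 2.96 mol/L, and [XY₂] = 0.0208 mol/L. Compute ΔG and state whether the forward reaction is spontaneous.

Q = [A₂]·[B₂]³·[A₂B]³ / ([T]·[E]³·[XY₂]) = (2.96)·(0.00892)³·(0.131)³ / ((0.00170)·(0.0129)³·(0.0208)) = 62.2
ΔG = RT ln(Q/Keq) = (8.314 J mol⁻¹ K⁻¹)(350 K) × ln(62.2/16.7)
   = (2.910 kJ/mol)(1.315) = 3.83 kJ/mol
ΔG > 0, so the forward reaction is non-spontaneous (proceeds in reverse).

ΔG = 3.83 kJ/mol; the forward reaction is non-spontaneous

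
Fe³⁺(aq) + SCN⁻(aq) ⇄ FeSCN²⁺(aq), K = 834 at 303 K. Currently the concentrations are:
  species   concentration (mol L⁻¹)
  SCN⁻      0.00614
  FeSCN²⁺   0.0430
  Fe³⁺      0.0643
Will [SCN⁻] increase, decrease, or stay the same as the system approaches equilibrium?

Q = [FeSCN²⁺] / ([Fe³⁺]·[SCN⁻]) = (0.0430) / ((0.0643)·(0.00614)) = 109
Q = 109 < K = 834: net forward reaction.
SCN⁻ is a reactant, so it decreases.

decrease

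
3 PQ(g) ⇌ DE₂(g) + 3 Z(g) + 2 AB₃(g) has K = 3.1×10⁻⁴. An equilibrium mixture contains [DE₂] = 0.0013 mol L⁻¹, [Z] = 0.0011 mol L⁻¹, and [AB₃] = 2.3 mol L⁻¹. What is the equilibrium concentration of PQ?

At equilibrium, K = [DE₂]·[Z]³·[AB₃]² / [PQ]³ = 3.1×10⁻⁴.
(0.0013)·(0.0011)³·(2.3)² / ([PQ])³ = 3.1×10⁻⁴
[PQ]³ = 2.95×10⁻⁸ ⇒ [PQ] = 0.0031 mol L⁻¹

[PQ] = 0.0031 mol L⁻¹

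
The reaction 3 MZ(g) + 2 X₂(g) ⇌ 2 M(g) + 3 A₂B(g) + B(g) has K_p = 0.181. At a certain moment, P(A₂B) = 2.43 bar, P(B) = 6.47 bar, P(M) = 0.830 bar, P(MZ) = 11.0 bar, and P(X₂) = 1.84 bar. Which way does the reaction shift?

Q_p = P(M)²·P(A₂B)³·P(B) / (P(MZ)³·P(X₂)²) = (0.830)²·(2.43)³·(6.47) / ((11.0)³·(1.84)²) = 0.0142
Q_p = 0.0142 < K_p = 0.181, so the forward reaction proceeds.

forward (toward products)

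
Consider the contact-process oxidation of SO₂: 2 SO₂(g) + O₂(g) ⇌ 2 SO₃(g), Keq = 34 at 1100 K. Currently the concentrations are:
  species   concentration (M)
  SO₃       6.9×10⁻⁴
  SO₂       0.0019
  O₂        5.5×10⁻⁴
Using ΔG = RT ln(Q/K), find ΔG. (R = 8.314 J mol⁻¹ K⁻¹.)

Q = [SO₃]² / ([SO₂]²·[O₂]) = (6.9×10⁻⁴)² / ((0.0019)²·(5.5×10⁻⁴)) = 240
ΔG = RT ln(Q/Keq) = (8.314 J mol⁻¹ K⁻¹)(1100 K) × ln(240/34)
   = (9.145 kJ/mol)(1.954) = 17.9 kJ/mol
ΔG > 0, so the forward reaction is non-spontaneous (proceeds in reverse).

ΔG = 17.9 kJ/mol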